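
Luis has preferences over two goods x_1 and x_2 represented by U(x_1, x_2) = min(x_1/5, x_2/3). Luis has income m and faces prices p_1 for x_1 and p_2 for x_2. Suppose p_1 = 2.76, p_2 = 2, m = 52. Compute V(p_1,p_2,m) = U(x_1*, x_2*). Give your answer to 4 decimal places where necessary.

V = 2.6263

Demand: x_1*(p_1,p_2,m) = 5·m/(5·p_1 + 3·p_2), x_2* = 3·m/(5·p_1 + 3·p_2).
Here 5·2.76 + 3·2 = 19.8, giving x_1* = 13.1313 and x_2* = 7.8788.
Utility at the optimum: U(13.1313, 7.8788) = 2.6263.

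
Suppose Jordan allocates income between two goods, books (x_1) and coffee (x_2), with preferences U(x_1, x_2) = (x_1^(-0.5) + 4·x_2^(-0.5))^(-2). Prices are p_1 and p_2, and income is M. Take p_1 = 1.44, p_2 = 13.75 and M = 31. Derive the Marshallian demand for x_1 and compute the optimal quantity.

Numerically x_2/x_1 = 0.559861, so x_1* = 31/(1.44 + 13.75·0.559861) = 3.3924.

x_1* = 3.3924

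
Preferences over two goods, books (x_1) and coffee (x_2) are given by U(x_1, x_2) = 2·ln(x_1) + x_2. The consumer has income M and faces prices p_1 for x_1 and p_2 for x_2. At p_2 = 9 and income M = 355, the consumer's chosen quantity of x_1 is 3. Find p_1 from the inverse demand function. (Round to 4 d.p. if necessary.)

Set MRS = p_1/p_2: (2/x_1)/1 = p_1/p_2.
So x_1*(p_1,p_2) = 2·p_2/p_1, independent of income; and x_2* = (M − 2·p_2)/p_2.
Set x_1* = 3 in the demand function and solve for p_1: p_1 = 6.

p_1 = 6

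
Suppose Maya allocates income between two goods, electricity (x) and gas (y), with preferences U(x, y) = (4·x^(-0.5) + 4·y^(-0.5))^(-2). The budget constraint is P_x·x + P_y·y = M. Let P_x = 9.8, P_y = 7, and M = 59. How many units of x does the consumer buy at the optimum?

x* = 3.1788

MRS = MU_x/MU_y = (y/x)^(1.5). Set equal to P_x/P_y.
Solve for the ratio: y/x = [P_x/P_y]^(2/3).
With the ratio pinned down, the budget gives x* = M/(P_x + P_y·(y/x)) and y* = (y/x)·x*.
Numerically y/x = 1.251465, so x* = 59/(9.8 + 7·1.251465) = 3.1788.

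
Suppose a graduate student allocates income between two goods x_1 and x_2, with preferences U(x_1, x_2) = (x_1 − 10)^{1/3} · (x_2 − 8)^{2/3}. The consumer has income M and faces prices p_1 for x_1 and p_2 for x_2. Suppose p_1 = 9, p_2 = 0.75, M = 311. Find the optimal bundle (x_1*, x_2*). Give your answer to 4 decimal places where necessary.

MRS = (1/2)·(x_2−8)/(x_1−10). Tangency with p_1/p_2 gives x_2−8 = 2·(p_1/p_2)·(x_1−10).
After buying the subsistence bundle (10, 8), a share 1/3 of the remaining income goes to x_1: x_1* = 10 + 1/3·(M − 10p_1 − 8p_2)/p_1.
Discretionary income = 311 − 10·9 − 8·0.75 = 215; x_1* = 10 + 1/3·215/9 = 17.963; x_2* = 8 + 2/3·215/0.75 = 199.1111.

x_1* = 17.963, x_2* = 199.1111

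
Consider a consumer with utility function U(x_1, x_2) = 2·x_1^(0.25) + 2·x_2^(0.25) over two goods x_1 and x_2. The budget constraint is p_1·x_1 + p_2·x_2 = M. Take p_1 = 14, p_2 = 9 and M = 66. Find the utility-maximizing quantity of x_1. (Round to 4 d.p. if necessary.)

x_1* = 2.1839

MU_x_1 ∝ 2·x_1^(-0.75), MU_x_2 ∝ 2·x_2^(-0.75), so MRS = (x_2/x_1)^(0.75) = p_1/p_2.
Hence x_2/x_1 = (p_1/p_2)^(1/(0.75)), i.e. raised to the 4/3 power.
With the ratio pinned down, the budget gives x_1* = M/(p_1 + p_2·(x_2/x_1)) and x_2* = (x_2/x_1)·x_1*.
Numerically x_2/x_1 = 1.802384, so x_1* = 66/(14 + 9·1.802384) = 2.1839.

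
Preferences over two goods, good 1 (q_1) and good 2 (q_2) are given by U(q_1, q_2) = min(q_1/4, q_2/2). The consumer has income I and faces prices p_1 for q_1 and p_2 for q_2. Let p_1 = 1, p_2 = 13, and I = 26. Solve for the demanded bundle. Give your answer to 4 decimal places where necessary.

With perfect complements, no substitution: consume in ratio q_1:q_2 = 4:2.
Budget: p_1·q_1 + p_2·(1/2)·q_1 = I, so (4·p_1 + 2·p_2)·q_1 = 4·I.
Demand: q_1*(p_1,p_2,I) = 4·I/(4·p_1 + 2·p_2), q_2* = 2·I/(4·p_1 + 2·p_2).
Here 4·1 + 2·13 = 30, giving q_1* = 3.4667 and q_2* = 1.7333.

q_1* = 3.4667, q_2* = 1.7333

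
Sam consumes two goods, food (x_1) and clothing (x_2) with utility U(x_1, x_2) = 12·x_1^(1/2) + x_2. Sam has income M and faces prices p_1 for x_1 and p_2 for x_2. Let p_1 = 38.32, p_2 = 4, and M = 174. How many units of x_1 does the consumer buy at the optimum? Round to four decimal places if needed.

x_1* = 0.3923

MU_x_1 = 6/√x_1, MU_x_2 = 1. Tangency: 6/√x_1 = p_1/p_2.
Solve: √x_1 = 6·p_2/p_1, so x_1*(p_1,p_2) = (6·p_2/p_1)², and x_2* = (M − p_1·x_1*)/p_2.
Plugging in: x_1* = (6·4/38.32)² = 0.3923.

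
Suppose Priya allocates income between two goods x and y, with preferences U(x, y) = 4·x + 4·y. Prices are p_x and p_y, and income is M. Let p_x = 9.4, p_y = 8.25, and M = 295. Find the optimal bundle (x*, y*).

x* = 0, y* = 35.7576

Linear utility — the consumer picks whichever good has higher MU/price: 4/9.4 = 0.4255 vs 4/8.25 = 0.4848.
y gives more utility per dollar, so spend all income on y: y* = M/p_y, x* = 0.
Numerically: x* = 0, y* = 35.7576.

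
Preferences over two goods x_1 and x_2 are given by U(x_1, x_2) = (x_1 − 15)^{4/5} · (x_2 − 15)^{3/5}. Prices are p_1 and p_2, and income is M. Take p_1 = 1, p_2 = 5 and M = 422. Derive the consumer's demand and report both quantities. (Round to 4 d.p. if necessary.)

MRS = (4/3)·(x_2−15)/(x_1−15). Tangency with p_1/p_2 gives x_2−15 = (3/4)·(p_1/p_2)·(x_1−15).
Substituting into the budget: x_1* = 15 + 4/7·(M − 15·p_1 − 15·p_2)/p_1, and x_2* = 15 + 3/7·(…)/p_2.
Discretionary income = 422 − 15·1 − 15·5 = 332; x_1* = 15 + 4/7·332/1 = 204.7143; x_2* = 15 + 3/7·332/5 = 43.4571.

x_1* = 204.7143, x_2* = 43.4571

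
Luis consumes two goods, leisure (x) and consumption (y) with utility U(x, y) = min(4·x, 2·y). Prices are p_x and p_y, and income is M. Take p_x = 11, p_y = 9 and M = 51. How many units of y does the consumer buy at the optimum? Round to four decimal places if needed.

y* = 3.5172

Leontief preferences: the optimum is at the kink where x/2 = y/4, i.e. y = 2·x.
Budget: p_x·x + p_y·2·x = M, so (2·p_x + 4·p_y)·x = 2·M.
Demand: x*(p_x,p_y,M) = 2·M/(2·p_x + 4·p_y), y* = 4·M/(2·p_x + 4·p_y).
Here 2·11 + 4·9 = 58, giving y* = 3.5172.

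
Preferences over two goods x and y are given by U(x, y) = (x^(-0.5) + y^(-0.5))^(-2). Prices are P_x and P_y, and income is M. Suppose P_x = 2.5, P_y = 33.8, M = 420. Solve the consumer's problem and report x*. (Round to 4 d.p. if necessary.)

MU_x ∝ x^(-1.5), MU_y ∝ y^(-1.5), so MRS = (y/x)^(1.5) = P_x/P_y.
Solve for the ratio: y/x = [P_x/P_y]^(2/3).
Substitute y = (y/x)·x into the budget: x* = M/(P_x + P_y·(y/x)).
Numerically y/x = 0.176204, so x* = 420/(2.5 + 33.8·0.176204) = 49.6707.

x* = 49.6707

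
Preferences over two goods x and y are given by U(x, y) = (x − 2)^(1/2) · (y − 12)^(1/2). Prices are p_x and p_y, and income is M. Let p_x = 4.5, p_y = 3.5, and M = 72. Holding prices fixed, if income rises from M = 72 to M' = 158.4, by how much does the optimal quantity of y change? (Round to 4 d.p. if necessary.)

Δy* = 12.3429

Substituting into the budget: x* = 2 + 0.5·(M − 2·p_x − 12·p_y)/p_x, and y* = 12 + 0.5·(…)/p_y.
Discretionary income = 72 − 2·4.5 − 12·3.5 = 21; y* = 12 + 0.5·21/3.5 = 15.
At M' = 158.4: y* = 27.3429. Change: 27.3429 − 15 = 12.3429.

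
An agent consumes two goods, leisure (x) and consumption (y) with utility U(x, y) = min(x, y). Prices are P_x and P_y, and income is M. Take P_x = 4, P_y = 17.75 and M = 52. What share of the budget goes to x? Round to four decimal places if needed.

share on x = 0.1839

Demand: x*(P_x,P_y,M) = M/(P_x + P_y), y* = M/(P_x + P_y).
Here 4 + 17.75 = 21.75, giving x* = 2.3908 and y* = 2.3908.
Expenditure on x: 4·2.3908 = 9.5632; share = 0.1839.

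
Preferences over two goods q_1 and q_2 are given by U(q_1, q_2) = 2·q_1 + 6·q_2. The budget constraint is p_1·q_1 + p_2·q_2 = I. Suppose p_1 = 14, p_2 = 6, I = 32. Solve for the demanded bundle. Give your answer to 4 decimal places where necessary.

Perfect substitutes: compare marginal utility per dollar. 2/p_1 vs 6/p_2 → 0.1429 vs 1.
q_2 gives more utility per dollar, so spend all income on q_2: q_2* = I/p_2, q_1* = 0.
Numerically: q_1* = 0, q_2* = 5.3333.

q_1* = 0, q_2* = 5.3333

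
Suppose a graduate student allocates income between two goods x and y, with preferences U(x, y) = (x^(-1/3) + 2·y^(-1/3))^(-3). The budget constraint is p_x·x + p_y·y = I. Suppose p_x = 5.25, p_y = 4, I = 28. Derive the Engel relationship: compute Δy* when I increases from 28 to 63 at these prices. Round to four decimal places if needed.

Δy* = 5.347

MU_x ∝ x^(-4/3), MU_y ∝ 2·y^(-4/3), so MRS = (1/2)·(y/x)^(4/3) = p_x/p_y.
Hence y/x = (2·p_x/p_y)^(1/(4/3)), i.e. raised to the 0.75 power.
Substitute y = (y/x)·x into the budget: x* = I/(p_x + p_y·(y/x)).
Numerically y/x = 2.062277, so x* = 28/(5.25 + 4·2.062277) = 2.0742 and y* = 2.062277·2.0742 = 4.2776.
At I' = 63: y* = 9.6246. Change: 9.6246 − 4.2776 = 5.347.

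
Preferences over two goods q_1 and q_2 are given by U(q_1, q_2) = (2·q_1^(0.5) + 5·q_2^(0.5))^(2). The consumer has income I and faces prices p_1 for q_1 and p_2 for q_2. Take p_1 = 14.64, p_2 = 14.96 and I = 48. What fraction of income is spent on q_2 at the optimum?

share on q_2 = 0.8595

MRS = MU_q_1/MU_q_2 = (2/5)·(q_2/q_1)^(0.5). Set equal to p_1/p_2.
Solve for the ratio: q_2/q_1 = [(5/2)·p_1/p_2]^(2).
With the ratio pinned down, the budget gives q_1* = I/(p_1 + p_2·(q_2/q_1)) and q_2* = (q_2/q_1)·q_1*.
Numerically q_2/q_1 = 5.98548, so q_1* = 48/(14.64 + 14.96·5.98548) = 0.4607 and q_2* = 5.98548·0.4607 = 2.7577.
Expenditure on q_2: 14.96·2.7577 = 41.2549; share = 0.8595.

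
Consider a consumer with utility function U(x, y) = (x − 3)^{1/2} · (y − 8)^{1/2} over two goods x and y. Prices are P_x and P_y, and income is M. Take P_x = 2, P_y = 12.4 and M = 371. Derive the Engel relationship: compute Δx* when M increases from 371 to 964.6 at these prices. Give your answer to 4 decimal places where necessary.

Δx* = 148.4

After buying the subsistence bundle (3, 8), a share 0.5 of the remaining income goes to x: x* = 3 + 0.5·(M − 3P_x − 8P_y)/P_x.
Discretionary income = 371 − 3·2 − 8·12.4 = 265.8; x* = 3 + 0.5·265.8/2 = 69.45.
At M' = 964.6: x* = 217.85. Change: 217.85 − 69.45 = 148.4.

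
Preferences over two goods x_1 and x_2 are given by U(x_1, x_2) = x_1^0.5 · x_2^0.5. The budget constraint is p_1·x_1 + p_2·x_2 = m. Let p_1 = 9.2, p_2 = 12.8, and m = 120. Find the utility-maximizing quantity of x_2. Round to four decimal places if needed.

MU_x_1/MU_x_2 = (0.5·x_2)/(0.5·x_1); tangency sets this equal to p_1/p_2.
So 0.5·p_2·x_2 = 0.5·p_1·x_1; combined with the budget, a share 0.5 of income goes to x_1.
Demand: x_1*(p_1,p_2,m) = 0.5·m/p_1 and x_2* = 0.5·m/p_2.
At p_1=9.2, p_2=12.8, m=120: x_2* = 0.5·120/12.8 = 4.6875.

x_2* = 4.6875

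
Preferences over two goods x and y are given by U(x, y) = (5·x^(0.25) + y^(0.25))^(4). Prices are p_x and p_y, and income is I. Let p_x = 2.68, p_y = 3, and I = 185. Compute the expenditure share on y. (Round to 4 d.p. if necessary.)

share on y = 0.1012

With the ratio pinned down, the budget gives x* = I/(p_x + p_y·(y/x)) and y* = (y/x)·x*.
Numerically y/x = 0.100629, so x* = 185/(2.68 + 3·0.100629) = 62.0412 and y* = 0.100629·62.0412 = 6.2432.
Expenditure on y: 3·6.2432 = 18.7295; share = 0.1012.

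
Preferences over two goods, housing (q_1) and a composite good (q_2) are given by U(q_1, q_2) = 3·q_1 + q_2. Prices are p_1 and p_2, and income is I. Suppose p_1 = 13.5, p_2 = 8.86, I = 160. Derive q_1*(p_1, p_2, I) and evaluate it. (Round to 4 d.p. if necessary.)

q_1* = 11.8519

Perfect substitutes: compare marginal utility per dollar. 3/p_1 vs 1/p_2 → 0.2222 vs 0.1129.
q_1 gives more utility per dollar, so spend all income on q_1: q_1* = I/p_1, q_2* = 0.
Numerically: q_1* = 11.8519, q_2* = 0.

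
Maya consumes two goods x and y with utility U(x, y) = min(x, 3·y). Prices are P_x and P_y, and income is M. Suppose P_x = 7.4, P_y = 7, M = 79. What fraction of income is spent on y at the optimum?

share on y = 0.2397

With perfect complements, no substitution: consume in ratio x:y = 3:1.
Budget: P_x·x + P_y·(1/3)·x = M, so (3·P_x + P_y)·x = 3·M.
Demand: x*(P_x,P_y,M) = 3·M/(3·P_x + P_y), y* = M/(3·P_x + P_y).
Here 3·7.4 + 7 = 29.2, giving x* = 8.1164 and y* = 2.7055.
Expenditure on y: 7·2.7055 = 18.9384; share = 0.2397.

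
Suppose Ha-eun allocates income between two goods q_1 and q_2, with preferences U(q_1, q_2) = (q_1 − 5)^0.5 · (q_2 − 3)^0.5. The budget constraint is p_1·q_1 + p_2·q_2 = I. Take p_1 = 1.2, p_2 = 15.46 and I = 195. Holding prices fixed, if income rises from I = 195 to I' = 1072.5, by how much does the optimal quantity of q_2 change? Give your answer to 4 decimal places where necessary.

Let q_1' = q_1−5, q_2' = q_2−3. MRS = q_2'/q_1' = p_1/p_2.
Substituting into the budget: q_1* = 5 + 0.5·(I − 5·p_1 − 3·p_2)/p_1, and q_2* = 3 + 0.5·(…)/p_2.
Discretionary income = 195 − 5·1.2 − 3·15.46 = 142.62; q_2* = 3 + 0.5·142.62/15.46 = 7.6125.
At I' = 1072.5: q_2* = 35.9922. Change: 35.9922 − 7.6125 = 28.3797.

Δq_2* = 28.3797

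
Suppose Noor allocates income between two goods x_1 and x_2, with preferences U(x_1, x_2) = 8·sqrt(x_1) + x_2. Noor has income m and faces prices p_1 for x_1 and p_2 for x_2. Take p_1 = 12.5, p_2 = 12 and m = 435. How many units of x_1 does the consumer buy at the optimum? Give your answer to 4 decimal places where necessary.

Solve: √x_1 = 4·p_2/p_1, so x_1*(p_1,p_2) = (4·p_2/p_1)², and x_2* = (m − p_1·x_1*)/p_2.
Plugging in: x_1* = (4·12/12.5)² = 14.7456.

x_1* = 14.7456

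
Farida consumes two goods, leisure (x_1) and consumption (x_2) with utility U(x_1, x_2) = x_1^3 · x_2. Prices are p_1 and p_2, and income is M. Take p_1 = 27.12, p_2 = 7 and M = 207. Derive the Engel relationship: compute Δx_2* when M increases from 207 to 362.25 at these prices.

Δx_2* = 5.5446

The MRS is 3·x_2/x_1. Set MRS = p_1/p_2.
Rearranging, p_2·x_2 = (1/3)·p_1·x_1. Substituting into the budget gives p_1·x_1·(1 + (1/3)) = M.
Demand: x_1*(p_1,p_2,M) = 0.75·M/p_1 and x_2* = 0.25·M/p_2.
At p_1=27.12, p_2=7, M=207: x_2* = 0.25·207/7 = 7.3929.
At M' = 362.25: x_2* = 12.9375. Change: 12.9375 − 7.3929 = 5.5446.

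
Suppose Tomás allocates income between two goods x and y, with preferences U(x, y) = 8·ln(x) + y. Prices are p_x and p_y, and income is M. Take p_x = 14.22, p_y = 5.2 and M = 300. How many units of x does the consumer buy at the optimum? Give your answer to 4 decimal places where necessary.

MU_x = 8/x, MU_y = 1. Tangency: 8/x = p_x/p_y.
So x*(p_x,p_y) = 8·p_y/p_x, independent of income; and y* = (M − 8·p_y)/p_y.
At the given prices: x* = 8·5.2/14.22 = 2.9255.

x* = 2.9255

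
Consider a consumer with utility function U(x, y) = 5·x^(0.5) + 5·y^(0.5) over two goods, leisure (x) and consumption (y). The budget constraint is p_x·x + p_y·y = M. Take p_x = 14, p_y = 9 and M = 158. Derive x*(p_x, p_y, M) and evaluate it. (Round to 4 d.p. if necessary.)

x* = 4.4161

MRS = MU_x/MU_y = (y/x)^(0.5). Set equal to p_x/p_y.
Hence y/x = (p_x/p_y)^(1/(0.5)), i.e. raised to the 2 power.
Substitute y = (y/x)·x into the budget: x* = M/(p_x + p_y·(y/x)).
Numerically y/x = 2.419753, so x* = 158/(14 + 9·2.419753) = 4.4161.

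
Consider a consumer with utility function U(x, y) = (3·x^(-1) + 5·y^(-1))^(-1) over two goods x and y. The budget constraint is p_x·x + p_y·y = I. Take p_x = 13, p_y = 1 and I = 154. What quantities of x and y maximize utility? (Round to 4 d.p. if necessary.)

MRS = MU_x/MU_y = (3/5)·(y/x)^(2). Set equal to p_x/p_y.
Solve for the ratio: y/x = [(5/3)·p_x/p_y]^(0.5).
Substitute y = (y/x)·x into the budget: x* = I/(p_x + p_y·(y/x)).
Numerically y/x = 4.654747, so x* = 154/(13 + 1·4.654747) = 8.7229 and y* = 4.654747·8.7229 = 40.6027.

x* = 8.7229, y* = 40.6027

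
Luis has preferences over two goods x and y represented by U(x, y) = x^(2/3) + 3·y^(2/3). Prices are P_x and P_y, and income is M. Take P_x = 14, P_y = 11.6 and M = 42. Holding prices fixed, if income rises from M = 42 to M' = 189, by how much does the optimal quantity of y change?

Δy* = 12.3582

MRS = MU_x/MU_y = (1/3)·(y/x)^(1/3). Set equal to P_x/P_y.
Hence y/x = (3·P_x/P_y)^(1/(1/3)), i.e. raised to the 3 power.
With the ratio pinned down, the budget gives x* = M/(P_x + P_y·(y/x)) and y* = (y/x)·x*.
Numerically y/x = 47.465046, so x* = 42/(14 + 11.6·47.465046) = 0.0744 and y* = 47.465046·0.0744 = 3.5309.
At M' = 189: y* = 15.8891. Change: 15.8891 − 3.5309 = 12.3582.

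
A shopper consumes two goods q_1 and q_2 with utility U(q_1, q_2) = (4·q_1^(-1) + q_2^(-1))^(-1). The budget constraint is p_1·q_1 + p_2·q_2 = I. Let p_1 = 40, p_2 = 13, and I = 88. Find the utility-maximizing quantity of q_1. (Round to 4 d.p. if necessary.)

q_1* = 1.712

From the CES first-order condition, 4·(q_2/q_1)^(2) = p_1/p_2.
Hence q_2/q_1 = ((1/4)·p_1/p_2)^(1/(2)), i.e. raised to the 0.5 power.
Substitute q_2 = (q_2/q_1)·q_1 into the budget: q_1* = I/(p_1 + p_2·(q_2/q_1)).
Numerically q_2/q_1 = 0.877058, so q_1* = 88/(40 + 13·0.877058) = 1.712.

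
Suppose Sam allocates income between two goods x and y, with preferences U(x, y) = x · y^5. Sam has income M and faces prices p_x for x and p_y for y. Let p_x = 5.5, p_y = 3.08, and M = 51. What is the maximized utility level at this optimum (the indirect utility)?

Tangency: MRS = (1/5)·y/x = p_x/p_y.
Rearranging, p_y·y = 5·p_x·x. Substituting into the budget gives p_x·x·(1 + 5) = M.
Demand: x*(p_x,p_y,M) = 1/6·M/p_x and y* = 5/6·M/p_y.
At p_x=5.5, p_y=3.08, M=51: x* = 1/6·51/5.5 = 1.5455, y* = 13.7987.
Utility at the optimum: U(1.5455, 13.7987) = 773120.7044.

V = 773120.7044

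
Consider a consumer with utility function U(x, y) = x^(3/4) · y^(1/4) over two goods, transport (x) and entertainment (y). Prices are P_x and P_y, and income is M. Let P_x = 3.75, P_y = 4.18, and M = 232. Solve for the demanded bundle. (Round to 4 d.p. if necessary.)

x* = 46.4, y* = 13.8756

MU_x/MU_y = (0.75·y)/(0.25·x); tangency sets this equal to P_x/P_y.
So 0.75·P_y·y = 0.25·P_x·x; combined with the budget, a share 0.75 of income goes to x.
Demand: x*(P_x,P_y,M) = 0.75·M/P_x and y* = 0.25·M/P_y.
At P_x=3.75, P_y=4.18, M=232: x* = 0.75·232/3.75 = 46.4, y* = 13.8756.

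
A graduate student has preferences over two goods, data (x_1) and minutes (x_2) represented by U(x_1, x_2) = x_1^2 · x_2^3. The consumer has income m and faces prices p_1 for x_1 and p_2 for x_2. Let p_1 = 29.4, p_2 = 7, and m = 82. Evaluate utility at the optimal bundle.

V = 432.1696

The MRS is (2/3)·x_2/x_1. Set MRS = p_1/p_2.
Rearranging, p_2·x_2 = (3/2)·p_1·x_1. Substituting into the budget gives p_1·x_1·(1 + (3/2)) = m.
Demand: x_1*(p_1,p_2,m) = 0.4·m/p_1 and x_2* = 0.6·m/p_2.
At p_1=29.4, p_2=7, m=82: x_1* = 0.4·82/29.4 = 1.1156, x_2* = 7.0286.
Utility at the optimum: U(1.1156, 7.0286) = 432.1696.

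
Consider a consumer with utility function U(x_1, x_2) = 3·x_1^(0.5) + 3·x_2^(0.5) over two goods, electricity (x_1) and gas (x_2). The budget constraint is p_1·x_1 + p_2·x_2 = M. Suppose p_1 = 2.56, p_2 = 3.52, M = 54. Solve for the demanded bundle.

Numerically x_2/x_1 = 0.528926, so x_1* = 54/(2.56 + 3.52·0.528926) = 12.2122 and x_2* = 0.528926·12.2122 = 6.4593.

x_1* = 12.2122, x_2* = 6.4593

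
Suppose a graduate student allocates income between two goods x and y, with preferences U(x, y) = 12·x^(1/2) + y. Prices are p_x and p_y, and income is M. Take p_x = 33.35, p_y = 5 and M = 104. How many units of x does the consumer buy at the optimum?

Plugging in: x* = (6·5/33.35)² = 0.8092.

x* = 0.8092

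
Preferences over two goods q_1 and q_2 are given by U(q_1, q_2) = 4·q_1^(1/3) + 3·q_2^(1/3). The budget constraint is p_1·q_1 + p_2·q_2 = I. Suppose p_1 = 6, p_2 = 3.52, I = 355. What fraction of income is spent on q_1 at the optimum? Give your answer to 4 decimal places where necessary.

MRS = MU_q_1/MU_q_2 = (4/3)·(q_2/q_1)^(2/3). Set equal to p_1/p_2.
Hence q_2/q_1 = ((3/4)·p_1/p_2)^(1/(2/3)), i.e. raised to the 1.5 power.
Substitute q_2 = (q_2/q_1)·q_1 into the budget: q_1* = I/(p_1 + p_2·(q_2/q_1)).
Numerically q_2/q_1 = 1.445456, so q_1* = 355/(6 + 3.52·1.445456) = 32.0166 and q_2* = 1.445456·32.0166 = 46.2786.
Expenditure on q_1: 6·32.0166 = 192.0995; share = 0.5411.

share on q_1 = 0.5411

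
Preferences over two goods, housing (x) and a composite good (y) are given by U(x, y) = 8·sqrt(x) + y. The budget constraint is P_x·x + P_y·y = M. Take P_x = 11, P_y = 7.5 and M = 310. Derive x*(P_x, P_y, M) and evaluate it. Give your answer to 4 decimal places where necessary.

x* = 7.438

Utility is quasi-linear in y; the FOC for x is 4/√x = P_x/P_y.
Solve: √x = 4·P_y/P_x, so x*(P_x,P_y) = (4·P_y/P_x)², and y* = (M − P_x·x*)/P_y.
Plugging in: x* = (4·7.5/11)² = 7.438.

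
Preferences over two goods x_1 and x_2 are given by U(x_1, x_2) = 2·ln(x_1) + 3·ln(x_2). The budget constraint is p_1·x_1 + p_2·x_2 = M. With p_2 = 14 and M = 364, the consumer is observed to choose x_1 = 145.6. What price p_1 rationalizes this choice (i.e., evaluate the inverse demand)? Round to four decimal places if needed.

p_1 = 1

Tangency: MRS = (2/3)·x_2/x_1 = p_1/p_2.
Rearranging, p_2·x_2 = (3/2)·p_1·x_1. Substituting into the budget gives p_1·x_1·(1 + (3/2)) = M.
Demand: x_1*(p_1,p_2,M) = 0.4·M/p_1 and x_2* = 0.6·M/p_2.
Set x_1* = 145.6 in the demand function and solve for p_1: p_1 = 1.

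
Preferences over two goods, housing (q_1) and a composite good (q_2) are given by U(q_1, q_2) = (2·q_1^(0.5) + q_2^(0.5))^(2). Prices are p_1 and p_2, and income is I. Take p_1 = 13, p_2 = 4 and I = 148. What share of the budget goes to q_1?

share on q_1 = 0.5517

MU_q_1 ∝ 2·q_1^(-0.5), MU_q_2 ∝ q_2^(-0.5), so MRS = 2·(q_2/q_1)^(0.5) = p_1/p_2.
Hence q_2/q_1 = ((1/2)·p_1/p_2)^(1/(0.5)), i.e. raised to the 2 power.
Substitute q_2 = (q_2/q_1)·q_1 into the budget: q_1* = I/(p_1 + p_2·(q_2/q_1)).
Numerically q_2/q_1 = 2.640625, so q_1* = 148/(13 + 4·2.640625) = 6.2812 and q_2* = 2.640625·6.2812 = 16.5862.
Expenditure on q_1: 13·6.2812 = 81.6552; share = 0.5517.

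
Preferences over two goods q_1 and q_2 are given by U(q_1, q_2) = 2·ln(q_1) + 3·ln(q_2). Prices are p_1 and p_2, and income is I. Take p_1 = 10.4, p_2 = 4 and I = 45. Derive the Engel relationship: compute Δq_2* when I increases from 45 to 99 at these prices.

Demand: q_1*(p_1,p_2,I) = 0.4·I/p_1 and q_2* = 0.6·I/p_2.
At p_1=10.4, p_2=4, I=45: q_2* = 0.6·45/4 = 6.75.
At I' = 99: q_2* = 14.85. Change: 14.85 − 6.75 = 8.1.

Δq_2* = 8.1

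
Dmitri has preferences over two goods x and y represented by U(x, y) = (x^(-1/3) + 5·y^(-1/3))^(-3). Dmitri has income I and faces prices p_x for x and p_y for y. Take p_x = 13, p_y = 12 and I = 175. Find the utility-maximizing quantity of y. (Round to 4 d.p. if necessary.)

y* = 11.174

MRS = MU_x/MU_y = (1/5)·(y/x)^(4/3). Set equal to p_x/p_y.
Hence y/x = (5·p_x/p_y)^(1/(4/3)), i.e. raised to the 0.75 power.
Substitute y = (y/x)·x into the budget: x* = I/(p_x + p_y·(y/x)).
Numerically y/x = 3.550578, so x* = 175/(13 + 12·3.550578) = 3.1471 and y* = 3.550578·3.1471 = 11.174.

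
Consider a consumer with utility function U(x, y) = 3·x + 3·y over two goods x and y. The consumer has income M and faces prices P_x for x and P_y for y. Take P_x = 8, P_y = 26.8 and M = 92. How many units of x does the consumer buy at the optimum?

x gives more utility per dollar, so spend all income on x: x* = M/P_x, y* = 0.
Numerically: x* = 11.5, y* = 0.

x* = 11.5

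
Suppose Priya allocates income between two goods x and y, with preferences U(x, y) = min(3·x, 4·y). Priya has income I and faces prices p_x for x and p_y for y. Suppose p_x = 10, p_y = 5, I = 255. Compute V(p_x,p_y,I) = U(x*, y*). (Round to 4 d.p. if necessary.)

V = 55.6364

With perfect complements, no substitution: consume in ratio x:y = 4:3.
Budget: p_x·x + p_y·(3/4)·x = I, so (4·p_x + 3·p_y)·x = 4·I.
Demand: x*(p_x,p_y,I) = 4·I/(4·p_x + 3·p_y), y* = 3·I/(4·p_x + 3·p_y).
Here 4·10 + 3·5 = 55, giving x* = 18.5455 and y* = 13.9091.
Utility at the optimum: U(18.5455, 13.9091) = 55.6364.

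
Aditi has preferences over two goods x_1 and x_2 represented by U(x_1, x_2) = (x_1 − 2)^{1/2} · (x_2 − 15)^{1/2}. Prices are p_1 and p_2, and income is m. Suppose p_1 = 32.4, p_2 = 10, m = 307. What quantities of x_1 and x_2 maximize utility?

x_1* = 3.4228, x_2* = 19.61

MRS = (x_2−15)/(x_1−2). Tangency with p_1/p_2 gives x_2−15 = (p_1/p_2)·(x_1−2).
Substituting into the budget: x_1* = 2 + 0.5·(m − 2·p_1 − 15·p_2)/p_1, and x_2* = 15 + 0.5·(…)/p_2.
Discretionary income = 307 − 2·32.4 − 15·10 = 92.2; x_1* = 2 + 0.5·92.2/32.4 = 3.4228; x_2* = 15 + 0.5·92.2/10 = 19.61.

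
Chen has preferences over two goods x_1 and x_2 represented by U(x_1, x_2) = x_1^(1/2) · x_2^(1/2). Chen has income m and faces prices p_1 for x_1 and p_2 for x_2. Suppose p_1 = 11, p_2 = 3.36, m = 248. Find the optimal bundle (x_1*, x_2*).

x_1* = 11.2727, x_2* = 36.9048

Demand: x_1*(p_1,p_2,m) = 0.5·m/p_1 and x_2* = 0.5·m/p_2.
At p_1=11, p_2=3.36, m=248: x_1* = 0.5·248/11 = 11.2727, x_2* = 36.9048.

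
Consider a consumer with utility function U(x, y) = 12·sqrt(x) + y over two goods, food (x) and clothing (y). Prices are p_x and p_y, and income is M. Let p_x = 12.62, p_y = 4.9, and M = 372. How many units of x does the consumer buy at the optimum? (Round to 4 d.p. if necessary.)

Utility is quasi-linear in y; the FOC for x is 6/√x = p_x/p_y.
Thus x* = (6·p_y/p_x)² — independent of M — with the rest of income spent on y.
Plugging in: x* = (6·4.9/12.62)² = 5.4272.

x* = 5.4272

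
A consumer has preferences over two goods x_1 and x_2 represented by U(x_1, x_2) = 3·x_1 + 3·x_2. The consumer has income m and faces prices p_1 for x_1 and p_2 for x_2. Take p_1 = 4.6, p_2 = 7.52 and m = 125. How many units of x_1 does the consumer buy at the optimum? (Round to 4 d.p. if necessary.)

x_1 gives more utility per dollar, so spend all income on x_1: x_1* = m/p_1, x_2* = 0.
Numerically: x_1* = 27.1739, x_2* = 0.

x_1* = 27.1739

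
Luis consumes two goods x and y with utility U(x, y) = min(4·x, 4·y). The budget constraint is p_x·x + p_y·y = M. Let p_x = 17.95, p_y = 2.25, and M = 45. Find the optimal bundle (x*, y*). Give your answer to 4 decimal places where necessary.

x* = 2.2277, y* = 2.2277

Demand: x*(p_x,p_y,M) = 4·M/(4·p_x + 4·p_y), y* = 4·M/(4·p_x + 4·p_y).
Here 4·17.95 + 4·2.25 = 80.8, giving x* = 2.2277 and y* = 2.2277.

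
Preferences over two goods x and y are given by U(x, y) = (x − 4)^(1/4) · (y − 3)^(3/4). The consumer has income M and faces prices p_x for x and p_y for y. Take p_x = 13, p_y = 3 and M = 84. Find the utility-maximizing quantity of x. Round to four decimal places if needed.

Discretionary income = 84 − 4·13 − 3·3 = 23; x* = 4 + 0.25·23/13 = 4.4423.

x* = 4.4423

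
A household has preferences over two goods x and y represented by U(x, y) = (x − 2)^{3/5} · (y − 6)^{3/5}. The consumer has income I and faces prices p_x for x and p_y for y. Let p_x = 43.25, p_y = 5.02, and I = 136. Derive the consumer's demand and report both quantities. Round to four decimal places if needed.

x* = 2.224, y* = 7.9303

This is Cobb-Douglas in (x−2, y−6): tangency gives 0.6·p_y·(y−6) = 0.6·p_x·(x−2).
Substituting into the budget: x* = 2 + 0.5·(I − 2·p_x − 6·p_y)/p_x, and y* = 6 + 0.5·(…)/p_y.
Discretionary income = 136 − 2·43.25 − 6·5.02 = 19.38; x* = 2 + 0.5·19.38/43.25 = 2.224; y* = 6 + 0.5·19.38/5.02 = 7.9303.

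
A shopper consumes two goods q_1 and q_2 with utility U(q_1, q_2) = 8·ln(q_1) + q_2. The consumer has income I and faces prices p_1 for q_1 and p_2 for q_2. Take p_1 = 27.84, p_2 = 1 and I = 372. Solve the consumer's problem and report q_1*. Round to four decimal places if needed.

q_1* = 0.2874

MU_q_1 = 8/q_1, MU_q_2 = 1. Tangency: 8/q_1 = p_1/p_2.
So q_1*(p_1,p_2) = 8·p_2/p_1, independent of income; and q_2* = (I − 8·p_2)/p_2.
At the given prices: q_1* = 8·1/27.84 = 0.2874.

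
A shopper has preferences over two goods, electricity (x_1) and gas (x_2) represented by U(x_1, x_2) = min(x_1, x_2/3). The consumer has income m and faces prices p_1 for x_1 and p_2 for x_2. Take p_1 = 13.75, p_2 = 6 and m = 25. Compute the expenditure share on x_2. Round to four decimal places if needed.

Leontief preferences: the optimum is at the kink where x_1/1 = x_2/3, i.e. x_2 = 3·x_1.
Budget: p_1·x_1 + p_2·3·x_1 = m, so (p_1 + 3·p_2)·x_1 = m.
Demand: x_1*(p_1,p_2,m) = m/(p_1 + 3·p_2), x_2* = 3·m/(p_1 + 3·p_2).
Here 13.75 + 3·6 = 31.75, giving x_1* = 0.7874 and x_2* = 2.3622.
Expenditure on x_2: 6·2.3622 = 14.1732; share = 0.5669.

share on x_2 = 0.5669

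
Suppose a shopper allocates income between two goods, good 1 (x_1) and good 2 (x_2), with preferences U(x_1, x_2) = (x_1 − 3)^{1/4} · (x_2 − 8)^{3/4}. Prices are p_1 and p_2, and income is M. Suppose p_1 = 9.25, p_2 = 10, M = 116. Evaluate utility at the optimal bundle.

Let x_1' = x_1−3, x_2' = x_2−8. MRS = (1/3)·x_2'/x_1' = p_1/p_2.
Substituting into the budget: x_1* = 3 + 0.25·(M − 3·p_1 − 8·p_2)/p_1, and x_2* = 8 + 0.75·(…)/p_2.
Discretionary income = 116 − 3·9.25 − 8·10 = 8.25; x_1* = 3 + 0.25·8.25/9.25 = 3.223; x_2* = 8 + 0.75·8.25/10 = 8.6188.
Utility at the optimum: U(3.223, 8.6188) = 0.4794.

V = 0.4794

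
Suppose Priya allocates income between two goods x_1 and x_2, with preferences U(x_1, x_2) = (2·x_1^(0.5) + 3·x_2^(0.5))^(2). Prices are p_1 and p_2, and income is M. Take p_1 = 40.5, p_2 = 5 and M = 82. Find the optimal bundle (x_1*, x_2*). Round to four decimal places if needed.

x_1* = 0.1053, x_2* = 15.5469

MRS = MU_x_1/MU_x_2 = (2/3)·(x_2/x_1)^(0.5). Set equal to p_1/p_2.
Hence x_2/x_1 = ((3/2)·p_1/p_2)^(1/(0.5)), i.e. raised to the 2 power.
With the ratio pinned down, the budget gives x_1* = M/(p_1 + p_2·(x_2/x_1)) and x_2* = (x_2/x_1)·x_1*.
Numerically x_2/x_1 = 147.6225, so x_1* = 82/(40.5 + 5·147.6225) = 0.1053 and x_2* = 147.6225·0.1053 = 15.5469.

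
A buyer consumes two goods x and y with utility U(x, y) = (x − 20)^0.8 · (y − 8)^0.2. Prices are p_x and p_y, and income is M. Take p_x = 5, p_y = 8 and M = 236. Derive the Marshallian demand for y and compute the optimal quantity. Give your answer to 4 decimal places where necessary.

Discretionary income = 236 − 20·5 − 8·8 = 72; y* = 8 + 0.2·72/8 = 9.8.

y* = 9.8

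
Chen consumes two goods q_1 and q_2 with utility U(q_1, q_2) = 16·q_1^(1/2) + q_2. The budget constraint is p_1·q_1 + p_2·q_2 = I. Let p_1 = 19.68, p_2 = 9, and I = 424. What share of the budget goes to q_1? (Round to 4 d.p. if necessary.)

Utility is quasi-linear in q_2; the FOC for q_1 is 8/√q_1 = p_1/p_2.
Solve: √q_1 = 8·p_2/p_1, so q_1*(p_1,p_2) = (8·p_2/p_1)², and q_2* = (I − p_1·q_1*)/p_2.
Plugging in: q_1* = (8·9/19.68)² = 13.3849, q_2* = 17.8428.
Expenditure on q_1: 19.68·13.3849 = 263.4146; share = 0.6213.

share on q_1 = 0.6213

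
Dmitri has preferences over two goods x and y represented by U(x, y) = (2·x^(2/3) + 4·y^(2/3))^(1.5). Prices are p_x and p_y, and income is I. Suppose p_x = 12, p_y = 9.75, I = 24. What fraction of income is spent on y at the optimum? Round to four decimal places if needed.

With the ratio pinned down, the budget gives x* = I/(p_x + p_y·(y/x)) and y* = (y/x)·x*.
Numerically y/x = 14.914884, so x* = 24/(12 + 9.75·14.914884) = 0.1525 and y* = 14.914884·0.1525 = 2.2739.
Expenditure on y: 9.75·2.2739 = 22.1705; share = 0.9238.

share on y = 0.9238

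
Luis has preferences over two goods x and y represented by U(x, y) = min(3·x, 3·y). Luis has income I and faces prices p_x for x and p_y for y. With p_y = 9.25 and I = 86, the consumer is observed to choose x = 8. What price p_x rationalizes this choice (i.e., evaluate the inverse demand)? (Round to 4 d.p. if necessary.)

Leontief preferences: the optimum is at the kink where x/3 = y/3, i.e. y = x.
Budget: p_x·x + p_y·x = I, so (3·p_x + 3·p_y)·x = 3·I.
Demand: x*(p_x,p_y,I) = 3·I/(3·p_x + 3·p_y), y* = 3·I/(3·p_x + 3·p_y).
Set x* = 8 in the demand function and solve for p_x: p_x = 1.5.

p_x = 1.5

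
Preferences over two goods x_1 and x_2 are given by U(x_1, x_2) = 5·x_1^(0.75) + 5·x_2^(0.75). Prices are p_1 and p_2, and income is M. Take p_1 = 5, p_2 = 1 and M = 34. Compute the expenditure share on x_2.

share on x_2 = 0.9921

Numerically x_2/x_1 = 625, so x_1* = 34/(5 + 1·625) = 0.054 and x_2* = 625·0.054 = 33.7302.
Expenditure on x_2: 1·33.7302 = 33.7302; share = 0.9921.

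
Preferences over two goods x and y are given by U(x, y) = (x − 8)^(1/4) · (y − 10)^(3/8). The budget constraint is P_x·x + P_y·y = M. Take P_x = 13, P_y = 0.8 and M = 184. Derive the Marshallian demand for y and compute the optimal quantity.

y* = 64

After buying the subsistence bundle (8, 10), a share 0.4 of the remaining income goes to x: x* = 8 + 0.4·(M − 8P_x − 10P_y)/P_x.
Discretionary income = 184 − 8·13 − 10·0.8 = 72; y* = 10 + 0.6·72/0.8 = 64.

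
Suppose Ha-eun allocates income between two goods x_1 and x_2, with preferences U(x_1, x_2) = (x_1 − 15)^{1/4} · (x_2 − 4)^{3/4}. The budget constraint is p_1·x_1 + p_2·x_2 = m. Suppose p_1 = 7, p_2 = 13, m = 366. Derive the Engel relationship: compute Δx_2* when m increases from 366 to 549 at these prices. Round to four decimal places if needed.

MRS = (1/3)·(x_2−4)/(x_1−15). Tangency with p_1/p_2 gives x_2−4 = 3·(p_1/p_2)·(x_1−15).
Substituting into the budget: x_1* = 15 + 0.25·(m − 15·p_1 − 4·p_2)/p_1, and x_2* = 4 + 0.75·(…)/p_2.
Discretionary income = 366 − 15·7 − 4·13 = 209; x_2* = 4 + 0.75·209/13 = 16.0577.
At m' = 549: x_2* = 26.6154. Change: 26.6154 − 16.0577 = 10.5577.

Δx_2* = 10.5577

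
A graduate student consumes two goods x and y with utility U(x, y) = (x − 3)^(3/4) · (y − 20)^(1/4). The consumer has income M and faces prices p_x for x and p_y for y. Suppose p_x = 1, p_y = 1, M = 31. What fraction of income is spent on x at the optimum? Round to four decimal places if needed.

This is Cobb-Douglas in (x−3, y−20): tangency gives 0.75·p_y·(y−20) = 0.25·p_x·(x−3).
Substituting into the budget: x* = 3 + 0.75·(M − 3·p_x − 20·p_y)/p_x, and y* = 20 + 0.25·(…)/p_y.
Discretionary income = 31 − 3·1 − 20·1 = 8; x* = 3 + 0.75·8/1 = 9; y* = 20 + 0.25·8/1 = 22.
Expenditure on x: 1·9 = 9; share = 0.2903.

share on x = 0.2903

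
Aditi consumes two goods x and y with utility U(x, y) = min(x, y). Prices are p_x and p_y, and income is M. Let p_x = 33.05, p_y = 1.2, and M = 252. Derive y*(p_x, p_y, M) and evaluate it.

y* = 7.3577

Demand: x*(p_x,p_y,M) = M/(p_x + p_y), y* = M/(p_x + p_y).
Here 33.05 + 1.2 = 34.25, giving y* = 7.3577.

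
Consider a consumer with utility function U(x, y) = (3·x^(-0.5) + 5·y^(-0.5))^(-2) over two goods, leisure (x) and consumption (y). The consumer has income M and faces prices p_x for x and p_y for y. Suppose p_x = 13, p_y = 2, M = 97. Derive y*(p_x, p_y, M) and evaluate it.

y* = 20.8368

MU_x ∝ 3·x^(-1.5), MU_y ∝ 5·y^(-1.5), so MRS = (3/5)·(y/x)^(1.5) = p_x/p_y.
Solve for the ratio: y/x = [(5/3)·p_x/p_y]^(2/3).
Substitute y = (y/x)·x into the budget: x* = M/(p_x + p_y·(y/x)).
Numerically y/x = 4.896, so x* = 97/(13 + 2·4.896) = 4.2559 and y* = 4.896·4.2559 = 20.8368.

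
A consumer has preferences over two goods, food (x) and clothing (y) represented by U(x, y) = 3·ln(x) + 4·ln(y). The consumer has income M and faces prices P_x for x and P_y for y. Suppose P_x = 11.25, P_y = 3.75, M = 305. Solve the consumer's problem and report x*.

x* = 11.619

Tangency: MRS = (3/4)·y/x = P_x/P_y.
So 3·P_y·y = 4·P_x·x; combined with the budget, a share 3/7 of income goes to x.
Demand: x*(P_x,P_y,M) = 3/7·M/P_x and y* = 4/7·M/P_y.
At P_x=11.25, P_y=3.75, M=305: x* = 3/7·305/11.25 = 11.619.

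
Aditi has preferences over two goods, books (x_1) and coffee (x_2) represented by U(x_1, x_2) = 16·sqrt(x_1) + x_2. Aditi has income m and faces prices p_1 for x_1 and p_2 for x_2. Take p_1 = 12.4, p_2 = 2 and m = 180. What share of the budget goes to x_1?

share on x_1 = 0.1147

Utility is quasi-linear in x_2; the FOC for x_1 is 8/√x_1 = p_1/p_2.
Solve: √x_1 = 8·p_2/p_1, so x_1*(p_1,p_2) = (8·p_2/p_1)², and x_2* = (m − p_1·x_1*)/p_2.
Plugging in: x_1* = (8·2/12.4)² = 1.6649, x_2* = 79.6774.
Expenditure on x_1: 12.4·1.6649 = 20.6452; share = 0.1147.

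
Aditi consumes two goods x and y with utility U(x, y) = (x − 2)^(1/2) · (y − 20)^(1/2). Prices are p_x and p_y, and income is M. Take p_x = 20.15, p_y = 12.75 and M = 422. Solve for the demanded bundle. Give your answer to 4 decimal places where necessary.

x* = 5.1439, y* = 24.9686

Let x' = x−2, y' = y−20. MRS = y'/x' = p_x/p_y.
After buying the subsistence bundle (2, 20), a share 0.5 of the remaining income goes to x: x* = 2 + 0.5·(M − 2p_x − 20p_y)/p_x.
Discretionary income = 422 − 2·20.15 − 20·12.75 = 126.7; x* = 2 + 0.5·126.7/20.15 = 5.1439; y* = 20 + 0.5·126.7/12.75 = 24.9686.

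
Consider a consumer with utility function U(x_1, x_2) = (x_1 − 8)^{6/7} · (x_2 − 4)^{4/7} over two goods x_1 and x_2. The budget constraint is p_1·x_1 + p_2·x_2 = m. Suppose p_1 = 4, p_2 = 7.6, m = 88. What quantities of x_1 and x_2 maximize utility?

x_1* = 11.84, x_2* = 5.3474

Let x_1' = x_1−8, x_2' = x_2−4. MRS = (3/2)·x_2'/x_1' = p_1/p_2.
After buying the subsistence bundle (8, 4), a share 0.6 of the remaining income goes to x_1: x_1* = 8 + 0.6·(m − 8p_1 − 4p_2)/p_1.
Discretionary income = 88 − 8·4 − 4·7.6 = 25.6; x_1* = 8 + 0.6·25.6/4 = 11.84; x_2* = 4 + 0.4·25.6/7.6 = 5.3474.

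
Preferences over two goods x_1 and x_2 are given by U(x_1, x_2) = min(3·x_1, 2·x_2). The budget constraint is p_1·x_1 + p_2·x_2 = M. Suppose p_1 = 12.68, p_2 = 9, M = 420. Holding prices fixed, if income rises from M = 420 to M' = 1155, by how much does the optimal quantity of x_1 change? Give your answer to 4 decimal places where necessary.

Δx_1* = 28.0749

Leontief preferences: the optimum is at the kink where x_1/2 = x_2/3, i.e. x_2 = (3/2)·x_1.
Budget: p_1·x_1 + p_2·(3/2)·x_1 = M, so (2·p_1 + 3·p_2)·x_1 = 2·M.
Demand: x_1*(p_1,p_2,M) = 2·M/(2·p_1 + 3·p_2), x_2* = 3·M/(2·p_1 + 3·p_2).
Here 2·12.68 + 3·9 = 52.36, giving x_1* = 16.0428.
At M' = 1155: x_1* = 44.1176. Change: 44.1176 − 16.0428 = 28.0749.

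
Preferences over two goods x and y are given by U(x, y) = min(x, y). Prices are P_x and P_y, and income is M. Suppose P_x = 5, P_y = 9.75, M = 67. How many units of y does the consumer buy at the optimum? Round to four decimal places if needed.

Leontief preferences: the optimum is at the kink where x/1 = y/1, i.e. y = x.
Budget: P_x·x + P_y·x = M, so (P_x + P_y)·x = M.
Demand: x*(P_x,P_y,M) = M/(P_x + P_y), y* = M/(P_x + P_y).
Here 5 + 9.75 = 14.75, giving y* = 4.5424.

y* = 4.5424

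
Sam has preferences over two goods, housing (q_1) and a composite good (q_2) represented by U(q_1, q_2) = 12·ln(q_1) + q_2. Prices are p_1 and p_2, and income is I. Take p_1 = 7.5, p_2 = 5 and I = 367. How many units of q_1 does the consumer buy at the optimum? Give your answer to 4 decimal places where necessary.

q_1* = 8

MU_q_1 = 12/q_1, MU_q_2 = 1. Tangency: 12/q_1 = p_1/p_2.
So q_1*(p_1,p_2) = 12·p_2/p_1, independent of income; and q_2* = (I − 12·p_2)/p_2.
At the given prices: q_1* = 12·5/7.5 = 8.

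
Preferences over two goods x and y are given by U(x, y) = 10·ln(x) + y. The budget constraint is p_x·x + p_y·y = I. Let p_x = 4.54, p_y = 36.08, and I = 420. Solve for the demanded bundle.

So x*(p_x,p_y) = 10·p_y/p_x, independent of income; and y* = (I − 10·p_y)/p_y.
At the given prices: x* = 10·36.08/4.54 = 79.4714, and y* = 1.6408.

x* = 79.4714, y* = 1.6408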